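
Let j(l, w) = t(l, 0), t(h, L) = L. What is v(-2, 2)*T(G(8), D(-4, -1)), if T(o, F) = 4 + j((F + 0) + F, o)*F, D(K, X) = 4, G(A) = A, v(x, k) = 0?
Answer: 0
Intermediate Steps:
j(l, w) = 0
T(o, F) = 4 (T(o, F) = 4 + 0*F = 4 + 0 = 4)
v(-2, 2)*T(G(8), D(-4, -1)) = 0*4 = 0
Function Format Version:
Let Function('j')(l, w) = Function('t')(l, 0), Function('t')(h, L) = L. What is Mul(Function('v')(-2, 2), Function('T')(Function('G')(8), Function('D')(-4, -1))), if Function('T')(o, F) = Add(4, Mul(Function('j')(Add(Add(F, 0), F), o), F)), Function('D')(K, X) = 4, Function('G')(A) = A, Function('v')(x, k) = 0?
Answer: 0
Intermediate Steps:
Function('j')(l, w) = 0
Function('T')(o, F) = 4 (Function('T')(o, F) = Add(4, Mul(0, F)) = Add(4, 0) = 4)
Mul(Function('v')(-2, 2), Function('T')(Function('G')(8), Function('D')(-4, -1))) = Mul(0, 4) = 0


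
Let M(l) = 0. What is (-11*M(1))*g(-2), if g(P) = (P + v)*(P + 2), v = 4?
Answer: 0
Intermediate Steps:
g(P) = (2 + P)*(4 + P) (g(P) = (P + 4)*(P + 2) = (4 + P)*(2 + P) = (2 + P)*(4 + P))
(-11*M(1))*g(-2) = (-11*0)*(8 + (-2)² + 6*(-2)) = 0*(8 + 4 - 12) = 0*0 = 0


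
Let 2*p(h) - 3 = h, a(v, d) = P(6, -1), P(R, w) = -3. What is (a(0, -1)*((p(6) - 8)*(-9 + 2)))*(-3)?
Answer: 441/2 ≈ 220.50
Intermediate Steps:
a(v, d) = -3
p(h) = 3/2 + h/2
(a(0, -1)*((p(6) - 8)*(-9 + 2)))*(-3) = -3*((3/2 + (½)*6) - 8)*(-9 + 2)*(-3) = -3*((3/2 + 3) - 8)*(-7)*(-3) = -3*(9/2 - 8)*(-7)*(-3) = -(-21)*(-7)/2*(-3) = -3*49/2*(-3) = -147/2*(-3) = 441/2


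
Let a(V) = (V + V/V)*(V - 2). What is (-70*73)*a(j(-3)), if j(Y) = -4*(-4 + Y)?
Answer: -3852940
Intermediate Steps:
j(Y) = 16 - 4*Y
a(V) = (1 + V)*(-2 + V) (a(V) = (V + 1)*(-2 + V) = (1 + V)*(-2 + V))
(-70*73)*a(j(-3)) = (-70*73)*(-2 + (16 - 4*(-3))**2 - (16 - 4*(-3))) = -5110*(-2 + (16 + 12)**2 - (16 + 12)) = -5110*(-2 + 28**2 - 1*28) = -5110*(-2 + 784 - 28) = -5110*754 = -3852940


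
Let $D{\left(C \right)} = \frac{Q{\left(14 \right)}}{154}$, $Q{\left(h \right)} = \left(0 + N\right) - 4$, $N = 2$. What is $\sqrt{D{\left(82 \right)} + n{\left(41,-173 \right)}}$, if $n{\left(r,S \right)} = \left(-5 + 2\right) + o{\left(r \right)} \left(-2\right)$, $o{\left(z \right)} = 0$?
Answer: $\frac{2 i \sqrt{4466}}{77} \approx 1.7358 i$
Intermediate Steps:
$Q{\left(h \right)} = -2$ ($Q{\left(h \right)} = \left(0 + 2\right) - 4 = 2 - 4 = -2$)
$D{\left(C \right)} = - \frac{1}{77}$ ($D{\left(C \right)} = - \frac{2}{154} = \left(-2\right) \frac{1}{154} = - \frac{1}{77}$)
$n{\left(r,S \right)} = -3$ ($n{\left(r,S \right)} = \left(-5 + 2\right) + 0 \left(-2\right) = -3 + 0 = -3$)
$\sqrt{D{\left(82 \right)} + n{\left(41,-173 \right)}} = \sqrt{- \frac{1}{77} - 3} = \sqrt{- \frac{232}{77}} = \frac{2 i \sqrt{4466}}{77}$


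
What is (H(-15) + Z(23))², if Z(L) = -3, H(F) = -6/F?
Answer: 169/25 ≈ 6.7600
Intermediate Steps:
(H(-15) + Z(23))² = (-6/(-15) - 3)² = (-6*(-1/15) - 3)² = (⅖ - 3)² = (-13/5)² = 169/25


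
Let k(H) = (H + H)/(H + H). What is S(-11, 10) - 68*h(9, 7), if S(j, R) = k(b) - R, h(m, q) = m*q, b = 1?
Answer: -4293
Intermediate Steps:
k(H) = 1 (k(H) = (2*H)/((2*H)) = (2*H)*(1/(2*H)) = 1)
S(j, R) = 1 - R
S(-11, 10) - 68*h(9, 7) = (1 - 1*10) - 612*7 = (1 - 10) - 68*63 = -9 - 4284 = -4293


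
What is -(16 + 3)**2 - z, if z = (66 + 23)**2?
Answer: -8282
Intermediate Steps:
z = 7921 (z = 89**2 = 7921)
-(16 + 3)**2 - z = -(16 + 3)**2 - 1*7921 = -1*19**2 - 7921 = -1*361 - 7921 = -361 - 7921 = -8282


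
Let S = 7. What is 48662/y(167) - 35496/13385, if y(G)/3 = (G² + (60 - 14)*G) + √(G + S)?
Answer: -37189993399442/16935985179795 - 48662*√174/3795887601 ≈ -2.1961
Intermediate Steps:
y(G) = 3*G² + 3*√(7 + G) + 138*G (y(G) = 3*((G² + (60 - 14)*G) + √(G + 7)) = 3*((G² + 46*G) + √(7 + G)) = 3*(G² + √(7 + G) + 46*G) = 3*G² + 3*√(7 + G) + 138*G)
48662/y(167) - 35496/13385 = 48662/(3*167² + 3*√(7 + 167) + 138*167) - 35496/13385 = 48662/(3*27889 + 3*√174 + 23046) - 35496*1/13385 = 48662/(83667 + 3*√174 + 23046) - 35496/13385 = 48662/(106713 + 3*√174) - 35496/13385 = -35496/13385 + 48662/(106713 + 3*√174)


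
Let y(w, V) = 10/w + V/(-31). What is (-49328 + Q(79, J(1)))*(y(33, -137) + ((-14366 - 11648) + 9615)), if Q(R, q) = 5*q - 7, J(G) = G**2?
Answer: 827330498180/1023 ≈ 8.0873e+8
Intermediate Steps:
y(w, V) = 10/w - V/31 (y(w, V) = 10/w + V*(-1/31) = 10/w - V/31)
Q(R, q) = -7 + 5*q
(-49328 + Q(79, J(1)))*(y(33, -137) + ((-14366 - 11648) + 9615)) = (-49328 + (-7 + 5*1**2))*((10/33 - 1/31*(-137)) + ((-14366 - 11648) + 9615)) = (-49328 + (-7 + 5*1))*((10*(1/33) + 137/31) + (-26014 + 9615)) = (-49328 + (-7 + 5))*((10/33 + 137/31) - 16399) = (-49328 - 2)*(4831/1023 - 16399) = -49330*(-16771346/1023) = 827330498180/1023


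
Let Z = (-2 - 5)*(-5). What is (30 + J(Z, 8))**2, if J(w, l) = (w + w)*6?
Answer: 202500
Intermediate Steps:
Z = 35 (Z = -7*(-5) = 35)
J(w, l) = 12*w (J(w, l) = (2*w)*6 = 12*w)
(30 + J(Z, 8))**2 = (30 + 12*35)**2 = (30 + 420)**2 = 450**2 = 202500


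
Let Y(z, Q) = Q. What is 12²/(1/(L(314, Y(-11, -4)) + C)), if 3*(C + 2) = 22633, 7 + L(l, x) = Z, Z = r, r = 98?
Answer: 1099200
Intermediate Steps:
Z = 98
L(l, x) = 91 (L(l, x) = -7 + 98 = 91)
C = 22627/3 (C = -2 + (⅓)*22633 = -2 + 22633/3 = 22627/3 ≈ 7542.3)
12²/(1/(L(314, Y(-11, -4)) + C)) = 12²/(1/(91 + 22627/3)) = 144/(1/(22900/3)) = 144/(3/22900) = 144*(22900/3) = 1099200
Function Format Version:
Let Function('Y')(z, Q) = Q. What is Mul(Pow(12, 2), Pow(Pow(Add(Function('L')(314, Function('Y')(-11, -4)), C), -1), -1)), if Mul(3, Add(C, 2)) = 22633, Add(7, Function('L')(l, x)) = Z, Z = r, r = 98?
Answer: 1099200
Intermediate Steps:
Z = 98
Function('L')(l, x) = 91 (Function('L')(l, x) = Add(-7, 98) = 91)
C = Rational(22627, 3) (C = Add(-2, Mul(Rational(1, 3), 22633)) = Add(-2, Rational(22633, 3)) = Rational(22627, 3) ≈ 7542.3)
Mul(Pow(12, 2), Pow(Pow(Add(Function('L')(314, Function('Y')(-11, -4)), C), -1), -1)) = Mul(Pow(12, 2), Pow(Pow(Add(91, Rational(22627, 3)), -1), -1)) = Mul(144, Pow(Pow(Rational(22900, 3), -1), -1)) = Mul(144, Pow(Rational(3, 22900), -1)) = Mul(144, Rational(22900, 3)) = 1099200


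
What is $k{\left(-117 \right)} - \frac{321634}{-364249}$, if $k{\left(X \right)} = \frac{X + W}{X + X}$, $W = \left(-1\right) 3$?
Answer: $\frac{19828706}{14205711} \approx 1.3958$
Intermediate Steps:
$W = -3$
$k{\left(X \right)} = \frac{-3 + X}{2 X}$ ($k{\left(X \right)} = \frac{X - 3}{X + X} = \frac{-3 + X}{2 X}$)
$k{\left(-117 \right)} - \frac{321634}{-364249} = \frac{-3 - 117}{2 \left(-117\right)} - \frac{321634}{-364249} = \frac{1}{2} \left(- \frac{1}{117}\right) \left(-120\right) - - \frac{321634}{364249} = \frac{20}{39} + \frac{321634}{364249} = \frac{19828706}{14205711}$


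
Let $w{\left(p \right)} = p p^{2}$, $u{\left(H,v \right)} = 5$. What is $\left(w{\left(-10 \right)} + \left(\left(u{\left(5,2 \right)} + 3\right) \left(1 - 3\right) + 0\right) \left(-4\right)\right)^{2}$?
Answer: $876096$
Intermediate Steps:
$w{\left(p \right)} = p^{3}$
$\left(w{\left(-10 \right)} + \left(\left(u{\left(5,2 \right)} + 3\right) \left(1 - 3\right) + 0\right) \left(-4\right)\right)^{2} = \left(\left(-10\right)^{3} + \left(\left(5 + 3\right) \left(1 - 3\right) + 0\right) \left(-4\right)\right)^{2} = \left(-1000 + \left(8 \left(-2\right) + 0\right) \left(-4\right)\right)^{2} = \left(-1000 + \left(-16 + 0\right) \left(-4\right)\right)^{2} = \left(-1000 - -64\right)^{2} = \left(-1000 + 64\right)^{2} = \left(-936\right)^{2} = 876096$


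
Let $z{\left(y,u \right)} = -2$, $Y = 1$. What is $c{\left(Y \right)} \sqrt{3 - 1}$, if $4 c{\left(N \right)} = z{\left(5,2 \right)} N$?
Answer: $- \frac{\sqrt{2}}{2} \approx -0.70711$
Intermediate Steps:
$c{\left(N \right)} = - \frac{N}{2}$ ($c{\left(N \right)} = \frac{\left(-2\right) N}{4} = - \frac{N}{2}$)
$c{\left(Y \right)} \sqrt{3 - 1} = \left(- \frac{1}{2}\right) 1 \sqrt{3 - 1} = - \frac{\sqrt{2}}{2}$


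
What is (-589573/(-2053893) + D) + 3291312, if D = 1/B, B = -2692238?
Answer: 18199537676048325089/5529568782534 ≈ 3.2913e+6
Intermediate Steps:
D = -1/2692238 (D = 1/(-2692238) = -1/2692238 ≈ -3.7144e-7)
(-589573/(-2053893) + D) + 3291312 = (-589573/(-2053893) - 1/2692238) + 3291312 = (-589573*(-1/2053893) - 1/2692238) + 3291312 = (589573/2053893 - 1/2692238) + 3291312 = 1587268780481/5529568782534 + 3291312 = 18199537676048325089/5529568782534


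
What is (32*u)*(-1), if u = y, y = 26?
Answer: -832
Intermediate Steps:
u = 26
(32*u)*(-1) = (32*26)*(-1) = 832*(-1) = -832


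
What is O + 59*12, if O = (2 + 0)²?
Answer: 712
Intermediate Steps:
O = 4 (O = 2² = 4)
O + 59*12 = 4 + 59*12 = 4 + 708 = 712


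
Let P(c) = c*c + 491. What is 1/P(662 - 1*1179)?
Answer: 1/267780 ≈ 3.7344e-6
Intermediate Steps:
P(c) = 491 + c**2 (P(c) = c**2 + 491 = 491 + c**2)
1/P(662 - 1*1179) = 1/(491 + (662 - 1*1179)**2) = 1/(491 + (662 - 1179)**2) = 1/(491 + (-517)**2) = 1/(491 + 267289) = 1/267780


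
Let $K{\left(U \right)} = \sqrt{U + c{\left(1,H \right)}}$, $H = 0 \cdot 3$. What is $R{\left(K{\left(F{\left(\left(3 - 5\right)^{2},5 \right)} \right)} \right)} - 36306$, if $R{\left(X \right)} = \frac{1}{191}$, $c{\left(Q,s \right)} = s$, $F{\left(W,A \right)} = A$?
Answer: $- \frac{6934445}{191} \approx -36306.0$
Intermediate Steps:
$H = 0$
$K{\left(U \right)} = \sqrt{U}$ ($K{\left(U \right)} = \sqrt{U + 0} = \sqrt{U}$)
$R{\left(X \right)} = \frac{1}{191}$
$R{\left(K{\left(F{\left(\left(3 - 5\right)^{2},5 \right)} \right)} \right)} - 36306 = \frac{1}{191} - 36306 = - \frac{6934445}{191}$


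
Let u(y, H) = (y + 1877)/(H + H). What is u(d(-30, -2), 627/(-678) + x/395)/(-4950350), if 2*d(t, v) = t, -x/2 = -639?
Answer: -8311037/102112354555 ≈ -8.1391e-5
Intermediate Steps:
x = 1278 (x = -2*(-639) = 1278)
d(t, v) = t/2
u(y, H) = (1877 + y)/(2*H) (u(y, H) = (1877 + y)/((2*H)) = (1877 + y)*(1/(2*H)) = (1877 + y)/(2*H))
u(d(-30, -2), 627/(-678) + x/395)/(-4950350) = ((1877 + (½)*(-30))/(2*(627/(-678) + 1278/395)))/(-4950350) = ((1877 - 15)/(2*(627*(-1/678) + 1278*(1/395))))*(-1/4950350) = ((½)*1862/(-209/226 + 1278/395))*(-1/4950350) = ((½)*1862/(206273/89270))*(-1/4950350) = ((½)*(89270/206273)*1862)*(-1/4950350) = (83110370/206273)*(-1/4950350) = -8311037/102112354555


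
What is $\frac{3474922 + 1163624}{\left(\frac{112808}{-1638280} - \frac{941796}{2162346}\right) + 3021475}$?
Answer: $\frac{171168542027430255}{111496443968586662} \approx 1.5352$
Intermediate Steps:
$\frac{3474922 + 1163624}{\left(\frac{112808}{-1638280} - \frac{941796}{2162346}\right) + 3021475} = \frac{4638546}{\left(112808 \left(- \frac{1}{1638280}\right) - \frac{156966}{360391}\right) + 3021475} = \frac{4638546}{\left(- \frac{14101}{204785} - \frac{156966}{360391}\right) + 3021475} = \frac{4638546}{- \frac{37226155801}{73802670935} + 3021475} = \frac{4638546}{\frac{222992887937173324}{73802670935}} = 4638546 \cdot \frac{73802670935}{222992887937173324} = \frac{171168542027430255}{111496443968586662}$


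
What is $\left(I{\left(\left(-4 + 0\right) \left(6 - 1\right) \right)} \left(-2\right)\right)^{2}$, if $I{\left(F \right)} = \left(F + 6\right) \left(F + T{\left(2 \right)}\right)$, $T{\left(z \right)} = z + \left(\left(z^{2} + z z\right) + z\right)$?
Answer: $50176$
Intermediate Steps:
$T{\left(z \right)} = 2 z + 2 z^{2}$ ($T{\left(z \right)} = z + \left(\left(z^{2} + z^{2}\right) + z\right) = z + \left(2 z^{2} + z\right) = z + \left(z + 2 z^{2}\right) = 2 z + 2 z^{2}$)
$I{\left(F \right)} = \left(6 + F\right) \left(12 + F\right)$ ($I{\left(F \right)} = \left(F + 6\right) \left(F + 2 \cdot 2 \left(1 + 2\right)\right) = \left(6 + F\right) \left(F + 2 \cdot 2 \cdot 3\right) = \left(6 + F\right) \left(F + 12\right) = \left(6 + F\right) \left(12 + F\right)$)
$\left(I{\left(\left(-4 + 0\right) \left(6 - 1\right) \right)} \left(-2\right)\right)^{2} = \left(\left(72 + \left(\left(-4 + 0\right) \left(6 - 1\right)\right)^{2} + 18 \left(-4 + 0\right) \left(6 - 1\right)\right) \left(-2\right)\right)^{2} = \left(\left(72 + \left(\left(-4\right) 5\right)^{2} + 18 \left(\left(-4\right) 5\right)\right) \left(-2\right)\right)^{2} = \left(\left(72 + \left(-20\right)^{2} + 18 \left(-20\right)\right) \left(-2\right)\right)^{2} = \left(\left(72 + 400 - 360\right) \left(-2\right)\right)^{2} = \left(112 \left(-2\right)\right)^{2} = \left(-224\right)^{2} = 50176$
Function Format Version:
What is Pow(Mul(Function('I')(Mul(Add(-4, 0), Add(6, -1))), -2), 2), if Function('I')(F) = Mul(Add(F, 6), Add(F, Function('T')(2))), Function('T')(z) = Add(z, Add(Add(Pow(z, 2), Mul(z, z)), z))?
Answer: 50176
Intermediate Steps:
Function('T')(z) = Add(Mul(2, z), Mul(2, Pow(z, 2))) (Function('T')(z) = Add(z, Add(Add(Pow(z, 2), Pow(z, 2)), z)) = Add(z, Add(Mul(2, Pow(z, 2)), z)) = Add(z, Add(z, Mul(2, Pow(z, 2)))) = Add(Mul(2, z), Mul(2, Pow(z, 2))))
Function('I')(F) = Mul(Add(6, F), Add(12, F)) (Function('I')(F) = Mul(Add(F, 6), Add(F, Mul(2, 2, Add(1, 2)))) = Mul(Add(6, F), Add(F, Mul(2, 2, 3))) = Mul(Add(6, F), Add(F, 12)) = Mul(Add(6, F), Add(12, F)))
Pow(Mul(Function('I')(Mul(Add(-4, 0), Add(6, -1))), -2), 2) = Pow(Mul(Add(72, Pow(Mul(Add(-4, 0), Add(6, -1)), 2), Mul(18, Mul(Add(-4, 0), Add(6, -1)))), -2), 2) = Pow(Mul(Add(72, Pow(Mul(-4, 5), 2), Mul(18, Mul(-4, 5))), -2), 2) = Pow(Mul(Add(72, Pow(-20, 2), Mul(18, -20)), -2), 2) = Pow(Mul(Add(72, 400, -360), -2), 2) = Pow(Mul(112, -2), 2) = Pow(-224, 2) = 50176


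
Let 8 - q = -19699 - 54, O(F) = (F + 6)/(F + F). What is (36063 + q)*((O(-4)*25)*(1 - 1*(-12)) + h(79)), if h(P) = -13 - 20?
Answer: -6377892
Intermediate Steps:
O(F) = (6 + F)/(2*F) (O(F) = (6 + F)/((2*F)) = (6 + F)*(1/(2*F)) = (6 + F)/(2*F))
q = 19761 (q = 8 - (-19699 - 54) = 8 - 1*(-19753) = 8 + 19753 = 19761)
h(P) = -33
(36063 + q)*((O(-4)*25)*(1 - 1*(-12)) + h(79)) = (36063 + 19761)*((((1/2)*(6 - 4)/(-4))*25)*(1 - 1*(-12)) - 33) = 55824*((((1/2)*(-1/4)*2)*25)*(1 + 12) - 33) = 55824*(-1/4*25*13 - 33) = 55824*(-25/4*13 - 33) = 55824*(-325/4 - 33) = 55824*(-457/4) = -6377892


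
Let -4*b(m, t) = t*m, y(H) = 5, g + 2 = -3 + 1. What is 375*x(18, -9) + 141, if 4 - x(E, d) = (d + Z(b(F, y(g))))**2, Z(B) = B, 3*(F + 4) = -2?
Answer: -25433/12 ≈ -2119.4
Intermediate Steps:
g = -4 (g = -2 + (-3 + 1) = -2 - 2 = -4)
F = -14/3 (F = -4 + (1/3)*(-2) = -4 - 2/3 = -14/3 ≈ -4.6667)
b(m, t) = -m*t/4 (b(m, t) = -t*m/4 = -m*t/4)
x(E, d) = 4 - (35/6 + d)**2 (x(E, d) = 4 - (d - 1/4*(-14/3)*5)**2 = 4 - (d + 35/6)**2 = 4 - (35/6 + d)**2)
375*x(18, -9) + 141 = 375*(4 - (35 + 6*(-9))**2/36) + 141 = 375*(4 - (35 - 54)**2/36) + 141 = 375*(4 - 1/36*(-19)**2) + 141 = 375*(4 - 1/36*361) + 141 = 375*(4 - 361/36) + 141 = 375*(-217/36) + 141 = -27125/12 + 141 = -25433/12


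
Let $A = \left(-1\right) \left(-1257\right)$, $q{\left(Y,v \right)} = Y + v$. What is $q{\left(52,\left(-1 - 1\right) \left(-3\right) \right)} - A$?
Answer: $-1199$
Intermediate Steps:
$A = 1257$
$q{\left(52,\left(-1 - 1\right) \left(-3\right) \right)} - A = \left(52 + \left(-1 - 1\right) \left(-3\right)\right) - 1257 = \left(52 - -6\right) - 1257 = \left(52 + 6\right) - 1257 = 58 - 1257 = -1199$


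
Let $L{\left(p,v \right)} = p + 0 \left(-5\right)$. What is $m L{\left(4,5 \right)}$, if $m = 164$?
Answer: $656$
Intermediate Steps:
$L{\left(p,v \right)} = p$ ($L{\left(p,v \right)} = p + 0 = p$)
$m L{\left(4,5 \right)} = 164 \cdot 4 = 656$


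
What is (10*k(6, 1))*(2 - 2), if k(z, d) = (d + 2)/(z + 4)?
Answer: 0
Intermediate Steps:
k(z, d) = (2 + d)/(4 + z)
(10*k(6, 1))*(2 - 2) = (10*((2 + 1)/(4 + 6)))*(2 - 2) = (10*(3/10))*0 = 3*0 = 0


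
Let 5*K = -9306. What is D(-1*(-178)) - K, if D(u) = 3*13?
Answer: 9501/5 ≈ 1900.2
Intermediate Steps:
K = -9306/5 (K = (1/5)*(-9306) = -9306/5 ≈ -1861.2)
D(u) = 39
D(-1*(-178)) - K = 39 - 1*(-9306/5) = 39 + 9306/5 = 9501/5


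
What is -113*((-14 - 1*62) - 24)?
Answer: 11300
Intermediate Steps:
-113*((-14 - 1*62) - 24) = -113*((-14 - 62) - 24) = -113*(-76 - 24) = -113*(-100) = 11300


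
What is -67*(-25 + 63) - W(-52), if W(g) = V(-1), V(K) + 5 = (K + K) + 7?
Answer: -2546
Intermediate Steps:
V(K) = 2 + 2*K (V(K) = -5 + ((K + K) + 7) = -5 + (2*K + 7) = -5 + (7 + 2*K) = 2 + 2*K)
W(g) = 0 (W(g) = 2 + 2*(-1) = 2 - 2 = 0)
-67*(-25 + 63) - W(-52) = -67*(-25 + 63) - 1*0 = -67*38 + 0 = -2546 + 0 = -2546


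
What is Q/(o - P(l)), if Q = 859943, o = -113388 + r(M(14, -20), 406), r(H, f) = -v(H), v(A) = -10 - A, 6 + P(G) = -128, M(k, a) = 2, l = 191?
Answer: -859943/113242 ≈ -7.5938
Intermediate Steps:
P(G) = -134 (P(G) = -6 - 128 = -134)
r(H, f) = 10 + H (r(H, f) = -(-10 - H) = 10 + H)
o = -113376 (o = -113388 + (10 + 2) = -113388 + 12 = -113376)
Q/(o - P(l)) = 859943/(-113376 - 1*(-134)) = 859943/(-113376 + 134) = 859943/(-113242) = 859943*(-1/113242) = -859943/113242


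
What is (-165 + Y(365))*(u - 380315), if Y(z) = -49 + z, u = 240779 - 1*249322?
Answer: -58717558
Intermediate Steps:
u = -8543 (u = 240779 - 249322 = -8543)
(-165 + Y(365))*(u - 380315) = (-165 + (-49 + 365))*(-8543 - 380315) = (-165 + 316)*(-388858) = 151*(-388858) = -58717558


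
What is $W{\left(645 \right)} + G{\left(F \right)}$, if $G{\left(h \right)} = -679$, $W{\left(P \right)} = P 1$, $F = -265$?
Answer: $-34$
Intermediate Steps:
$W{\left(P \right)} = P$
$W{\left(645 \right)} + G{\left(F \right)} = 645 - 679 = -34$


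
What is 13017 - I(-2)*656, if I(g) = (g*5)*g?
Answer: -103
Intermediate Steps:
I(g) = 5*g² (I(g) = (5*g)*g = 5*g²)
13017 - I(-2)*656 = 13017 - 5*(-2)²*656 = 13017 - 5*4*656 = 13017 - 20*656 = 13017 - 1*13120 = 13017 - 13120 = -103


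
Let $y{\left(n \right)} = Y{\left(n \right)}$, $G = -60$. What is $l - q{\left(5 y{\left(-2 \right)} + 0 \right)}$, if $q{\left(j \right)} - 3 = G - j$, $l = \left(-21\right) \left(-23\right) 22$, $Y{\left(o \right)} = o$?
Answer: $10673$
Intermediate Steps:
$y{\left(n \right)} = n$
$l = 10626$ ($l = 483 \cdot 22 = 10626$)
$q{\left(j \right)} = -57 - j$ ($q{\left(j \right)} = 3 - \left(60 + j\right) = -57 - j$)
$l - q{\left(5 y{\left(-2 \right)} + 0 \right)} = 10626 - \left(-57 - \left(5 \left(-2\right) + 0\right)\right) = 10626 - \left(-57 - \left(-10 + 0\right)\right) = 10626 - \left(-57 - -10\right) = 10626 - \left(-57 + 10\right) = 10626 - -47 = 10626 + 47 = 10673$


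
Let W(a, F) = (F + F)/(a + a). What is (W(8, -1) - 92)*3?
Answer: -2211/8 ≈ -276.38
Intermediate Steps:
W(a, F) = F/a (W(a, F) = (2*F)/((2*a)) = (2*F)*(1/(2*a)) = F/a)
(W(8, -1) - 92)*3 = (-1/8 - 92)*3 = (-1*⅛ - 92)*3 = (-⅛ - 92)*3 = -737/8*3 = -2211/8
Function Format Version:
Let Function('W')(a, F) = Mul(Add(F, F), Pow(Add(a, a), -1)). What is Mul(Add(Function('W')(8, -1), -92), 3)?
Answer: Rational(-2211, 8) ≈ -276.38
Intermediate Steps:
Function('W')(a, F) = Mul(F, Pow(a, -1)) (Function('W')(a, F) = Mul(Mul(2, F), Pow(Mul(2, a), -1)) = Mul(Mul(2, F), Mul(Rational(1, 2), Pow(a, -1))) = Mul(F, Pow(a, -1)))
Mul(Add(Function('W')(8, -1), -92), 3) = Mul(Add(Mul(-1, Pow(8, -1)), -92), 3) = Mul(Add(Mul(-1, Rational(1, 8)), -92), 3) = Mul(Add(Rational(-1, 8), -92), 3) = Mul(Rational(-737, 8), 3) = Rational(-2211, 8)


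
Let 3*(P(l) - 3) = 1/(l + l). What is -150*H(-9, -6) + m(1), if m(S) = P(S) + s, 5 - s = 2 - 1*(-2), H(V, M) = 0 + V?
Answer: 8125/6 ≈ 1354.2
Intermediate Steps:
P(l) = 3 + 1/(6*l) (P(l) = 3 + 1/(3*(l + l)) = 3 + 1/(3*((2*l))) = 3 + (1/(2*l))/3 = 3 + 1/(6*l))
H(V, M) = V
s = 1 (s = 5 - (2 - 1*(-2)) = 5 - (2 + 2) = 5 - 1*4 = 5 - 4 = 1)
m(S) = 4 + 1/(6*S) (m(S) = (3 + 1/(6*S)) + 1 = 4 + 1/(6*S))
-150*H(-9, -6) + m(1) = -150*(-9) + (4 + (⅙)/1) = 1350 + (4 + (⅙)*1) = 1350 + (4 + ⅙) = 1350 + 25/6 = 8125/6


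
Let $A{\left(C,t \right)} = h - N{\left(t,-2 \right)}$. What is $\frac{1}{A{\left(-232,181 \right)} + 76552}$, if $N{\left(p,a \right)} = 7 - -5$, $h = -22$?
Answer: $\frac{1}{76518} \approx 1.3069 \cdot 10^{-5}$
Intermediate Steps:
$N{\left(p,a \right)} = 12$ ($N{\left(p,a \right)} = 7 + 5 = 12$)
$A{\left(C,t \right)} = -34$ ($A{\left(C,t \right)} = -22 - 12 = -34$)
$\frac{1}{A{\left(-232,181 \right)} + 76552} = \frac{1}{-34 + 76552} = \frac{1}{76518}$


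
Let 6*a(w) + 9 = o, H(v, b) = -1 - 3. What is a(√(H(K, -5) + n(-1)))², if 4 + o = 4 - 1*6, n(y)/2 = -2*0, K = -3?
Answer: 25/4 ≈ 6.2500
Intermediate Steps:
H(v, b) = -4
n(y) = 0 (n(y) = 2*(-2*0) = 2*0 = 0)
o = -6 (o = -4 + (4 - 1*6) = -4 + (4 - 6) = -4 - 2 = -6)
a(w) = -5/2 (a(w) = -3/2 + (⅙)*(-6) = -3/2 - 1 = -5/2)
a(√(H(K, -5) + n(-1)))² = (-5/2)² = 25/4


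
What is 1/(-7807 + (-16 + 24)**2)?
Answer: -1/7743 ≈ -0.00012915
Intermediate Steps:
1/(-7807 + (-16 + 24)**2) = 1/(-7807 + 8**2) = 1/(-7807 + 64) = 1/(-7743) = -1/7743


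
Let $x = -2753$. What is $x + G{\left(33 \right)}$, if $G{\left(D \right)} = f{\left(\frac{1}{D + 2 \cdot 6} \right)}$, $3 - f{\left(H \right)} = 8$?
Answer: $-2758$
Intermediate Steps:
$f{\left(H \right)} = -5$ ($f{\left(H \right)} = 3 - 8 = -5$)
$G{\left(D \right)} = -5$
$x + G{\left(33 \right)} = -2753 - 5 = -2758$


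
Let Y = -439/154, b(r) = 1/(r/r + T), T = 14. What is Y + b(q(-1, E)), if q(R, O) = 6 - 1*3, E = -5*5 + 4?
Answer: -6431/2310 ≈ -2.7840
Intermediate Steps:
E = -21 (E = -25 + 4 = -21)
q(R, O) = 3 (q(R, O) = 6 - 3 = 3)
b(r) = 1/15 (b(r) = 1/(r/r + 14) = 1/(1 + 14) = 1/15)
Y = -439/154 (Y = -439*1/154 = -439/154 ≈ -2.8507)
Y + b(q(-1, E)) = -439/154 + 1/15 = -6431/2310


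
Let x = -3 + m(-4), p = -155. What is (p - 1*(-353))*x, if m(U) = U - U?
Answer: -594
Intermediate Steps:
m(U) = 0
x = -3 (x = -3 + 0 = -3)
(p - 1*(-353))*x = (-155 - 1*(-353))*(-3) = (-155 + 353)*(-3) = 198*(-3) = -594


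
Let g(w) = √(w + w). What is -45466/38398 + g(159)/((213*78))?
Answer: -22733/19199 + √318/16614 ≈ -1.1830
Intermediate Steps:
g(w) = √2*√w (g(w) = √(2*w) = √2*√w)
-45466/38398 + g(159)/((213*78)) = -45466/38398 + (√2*√159)/((213*78)) = -45466*1/38398 + √318/16614 = -22733/19199 + √318*(1/16614) = -22733/19199 + √318/16614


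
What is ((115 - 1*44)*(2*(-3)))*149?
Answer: -63474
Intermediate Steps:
((115 - 1*44)*(2*(-3)))*149 = ((115 - 44)*(-6))*149 = (71*(-6))*149 = -426*149 = -63474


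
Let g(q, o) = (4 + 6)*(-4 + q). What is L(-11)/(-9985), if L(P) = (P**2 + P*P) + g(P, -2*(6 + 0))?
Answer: -92/9985 ≈ -0.0092138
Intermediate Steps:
g(q, o) = -40 + 10*q (g(q, o) = 10*(-4 + q) = -40 + 10*q)
L(P) = -40 + 2*P**2 + 10*P (L(P) = (P**2 + P*P) + (-40 + 10*P) = (P**2 + P**2) + (-40 + 10*P) = 2*P**2 + (-40 + 10*P) = -40 + 2*P**2 + 10*P)
L(-11)/(-9985) = (-40 + 2*(-11)**2 + 10*(-11))/(-9985) = (-40 + 2*121 - 110)*(-1/9985) = (-40 + 242 - 110)*(-1/9985) = 92*(-1/9985) = -92/9985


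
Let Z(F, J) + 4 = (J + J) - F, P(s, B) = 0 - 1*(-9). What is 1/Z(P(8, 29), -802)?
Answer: -1/1617 ≈ -0.00061843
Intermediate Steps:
P(s, B) = 9 (P(s, B) = 0 + 9 = 9)
Z(F, J) = -4 - F + 2*J (Z(F, J) = -4 + ((J + J) - F) = -4 + (2*J - F) = -4 + (-F + 2*J) = -4 - F + 2*J)
1/Z(P(8, 29), -802) = 1/(-4 - 1*9 + 2*(-802)) = 1/(-4 - 9 - 1604) = 1/(-1617) = -1/1617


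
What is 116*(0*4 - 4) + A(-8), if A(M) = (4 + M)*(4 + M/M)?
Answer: -484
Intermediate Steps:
A(M) = 20 + 5*M (A(M) = (4 + M)*(4 + 1) = (4 + M)*5 = 20 + 5*M)
116*(0*4 - 4) + A(-8) = 116*(0*4 - 4) + (20 + 5*(-8)) = 116*(0 - 4) + (20 - 40) = 116*(-4) - 20 = -464 - 20 = -484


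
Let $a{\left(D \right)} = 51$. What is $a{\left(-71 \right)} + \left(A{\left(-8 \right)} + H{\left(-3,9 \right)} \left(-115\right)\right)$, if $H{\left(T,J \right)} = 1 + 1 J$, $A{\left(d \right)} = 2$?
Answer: $-1097$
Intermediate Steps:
$H{\left(T,J \right)} = 1 + J$
$a{\left(-71 \right)} + \left(A{\left(-8 \right)} + H{\left(-3,9 \right)} \left(-115\right)\right) = 51 + \left(2 + \left(1 + 9\right) \left(-115\right)\right) = 51 + \left(2 + 10 \left(-115\right)\right) = 51 + \left(2 - 1150\right) = 51 - 1148 = -1097$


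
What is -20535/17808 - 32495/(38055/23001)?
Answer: -295795382453/15059632 ≈ -19642.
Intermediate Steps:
-20535/17808 - 32495/(38055/23001) = -20535*1/17808 - 32495/(38055*(1/23001)) = -6845/5936 - 32495/12685/7667 = -6845/5936 - 32495*7667/12685 = -6845/5936 - 49827833/2537 = -295795382453/15059632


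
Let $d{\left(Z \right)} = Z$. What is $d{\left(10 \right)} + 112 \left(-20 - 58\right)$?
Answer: $-8726$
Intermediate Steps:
$d{\left(10 \right)} + 112 \left(-20 - 58\right) = 10 + 112 \left(-20 - 58\right) = 10 + 112 \left(-78\right) = 10 - 8736 = -8726$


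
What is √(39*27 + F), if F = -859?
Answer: √194 ≈ 13.928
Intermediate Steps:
√(39*27 + F) = √(39*27 - 859) = √(1053 - 859) = √194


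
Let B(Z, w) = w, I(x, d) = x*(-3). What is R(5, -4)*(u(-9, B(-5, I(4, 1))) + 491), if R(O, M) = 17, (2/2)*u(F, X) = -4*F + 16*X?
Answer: 5695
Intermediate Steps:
I(x, d) = -3*x
u(F, X) = -4*F + 16*X
R(5, -4)*(u(-9, B(-5, I(4, 1))) + 491) = 17*((-4*(-9) + 16*(-3*4)) + 491) = 17*((36 + 16*(-12)) + 491) = 17*((36 - 192) + 491) = 17*(-156 + 491) = 17*335 = 5695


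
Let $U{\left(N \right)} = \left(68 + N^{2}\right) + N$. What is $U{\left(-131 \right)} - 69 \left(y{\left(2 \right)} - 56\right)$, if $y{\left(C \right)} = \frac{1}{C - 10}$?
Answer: $\frac{167765}{8} \approx 20971.0$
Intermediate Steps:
$U{\left(N \right)} = 68 + N + N^{2}$
$y{\left(C \right)} = \frac{1}{-10 + C}$
$U{\left(-131 \right)} - 69 \left(y{\left(2 \right)} - 56\right) = \left(68 - 131 + \left(-131\right)^{2}\right) - 69 \left(\frac{1}{-10 + 2} - 56\right) = \left(68 - 131 + 17161\right) - 69 \left(\frac{1}{-8} - 56\right) = 17098 - 69 \left(- \frac{1}{8} - 56\right) = 17098 - 69 \left(- \frac{449}{8}\right) = 17098 - - \frac{30981}{8} = 17098 + \frac{30981}{8} = \frac{167765}{8}$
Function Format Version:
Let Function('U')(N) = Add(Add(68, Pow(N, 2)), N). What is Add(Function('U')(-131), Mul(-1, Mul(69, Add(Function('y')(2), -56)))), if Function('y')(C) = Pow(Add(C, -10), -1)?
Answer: Rational(167765, 8) ≈ 20971.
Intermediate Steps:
Function('U')(N) = Add(68, N, Pow(N, 2))
Function('y')(C) = Pow(Add(-10, C), -1)
Add(Function('U')(-131), Mul(-1, Mul(69, Add(Function('y')(2), -56)))) = Add(Add(68, -131, Pow(-131, 2)), Mul(-1, Mul(69, Add(Pow(Add(-10, 2), -1), -56)))) = Add(Add(68, -131, 17161), Mul(-1, Mul(69, Add(Pow(-8, -1), -56)))) = Add(17098, Mul(-1, Mul(69, Add(Rational(-1, 8), -56)))) = Add(17098, Mul(-1, Mul(69, Rational(-449, 8)))) = Add(17098, Mul(-1, Rational(-30981, 8))) = Add(17098, Rational(30981, 8)) = Rational(167765, 8)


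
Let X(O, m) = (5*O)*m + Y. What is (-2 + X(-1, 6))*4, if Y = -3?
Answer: -140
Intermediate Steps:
X(O, m) = -3 + 5*O*m (X(O, m) = (5*O)*m - 3 = 5*O*m - 3 = -3 + 5*O*m)
(-2 + X(-1, 6))*4 = (-2 + (-3 + 5*(-1)*6))*4 = (-2 + (-3 - 30))*4 = (-2 - 33)*4 = -35*4 = -140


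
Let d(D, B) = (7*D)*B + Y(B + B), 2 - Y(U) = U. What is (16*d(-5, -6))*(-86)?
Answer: -308224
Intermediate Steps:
Y(U) = 2 - U
d(D, B) = 2 - 2*B + 7*B*D (d(D, B) = (7*D)*B + (2 - (B + B)) = 7*B*D + (2 - 2*B) = 2 - 2*B + 7*B*D)
(16*d(-5, -6))*(-86) = (16*(2 - 2*(-6) + 7*(-6)*(-5)))*(-86) = (16*(2 + 12 + 210))*(-86) = (16*224)*(-86) = 3584*(-86) = -308224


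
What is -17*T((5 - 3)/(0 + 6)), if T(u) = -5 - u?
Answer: 272/3 ≈ 90.667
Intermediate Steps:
-17*T((5 - 3)/(0 + 6)) = -17*(-5 - (5 - 3)/(0 + 6)) = -17*(-5 - 2/6) = -17*(-5 - 1*⅓) = -17*(-5 - ⅓) = -17*(-16/3) = 272/3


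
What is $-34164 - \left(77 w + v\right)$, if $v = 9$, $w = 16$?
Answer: $-35405$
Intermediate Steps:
$-34164 - \left(77 w + v\right) = -34164 - \left(77 \cdot 16 + 9\right) = -34164 - \left(1232 + 9\right) = -34164 - 1241 = -35405$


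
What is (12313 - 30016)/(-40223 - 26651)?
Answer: 17703/66874 ≈ 0.26472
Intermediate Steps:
(12313 - 30016)/(-40223 - 26651) = -17703/(-66874) = -17703*(-1/66874) = 17703/66874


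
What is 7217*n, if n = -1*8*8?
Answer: -461888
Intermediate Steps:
n = -64 (n = -8*8 = -64)
7217*n = 7217*(-64) = -461888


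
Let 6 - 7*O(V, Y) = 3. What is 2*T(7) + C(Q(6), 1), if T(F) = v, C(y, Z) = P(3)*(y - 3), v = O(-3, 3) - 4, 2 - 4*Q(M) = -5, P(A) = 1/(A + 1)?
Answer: -835/112 ≈ -7.4554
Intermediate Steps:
P(A) = 1/(1 + A)
Q(M) = 7/4 (Q(M) = ½ - ¼*(-5) = ½ + 5/4 = 7/4)
O(V, Y) = 3/7 (O(V, Y) = 6/7 - ⅐*3 = 6/7 - 3/7 = 3/7)
v = -25/7 (v = 3/7 - 4 = -25/7 ≈ -3.5714)
C(y, Z) = -¾ + y/4 (C(y, Z) = (y - 3)/(1 + 3) = (-3 + y)/4 = -¾ + y/4)
T(F) = -25/7
2*T(7) + C(Q(6), 1) = 2*(-25/7) + (-¾ + (¼)*(7/4)) = -50/7 + (-¾ + 7/16) = -50/7 - 5/16 = -835/112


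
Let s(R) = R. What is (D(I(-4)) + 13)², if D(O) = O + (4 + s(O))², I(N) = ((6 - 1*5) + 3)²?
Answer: 184041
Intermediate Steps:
I(N) = 16 (I(N) = ((6 - 5) + 3)² = (1 + 3)² = 4² = 16)
D(O) = O + (4 + O)²
(D(I(-4)) + 13)² = ((16 + (4 + 16)²) + 13)² = ((16 + 20²) + 13)² = ((16 + 400) + 13)² = (416 + 13)² = 429² = 184041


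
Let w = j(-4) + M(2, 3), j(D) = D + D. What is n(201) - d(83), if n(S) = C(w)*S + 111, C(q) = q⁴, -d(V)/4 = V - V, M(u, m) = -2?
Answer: 2010111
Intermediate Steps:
j(D) = 2*D
d(V) = 0 (d(V) = -4*(V - V) = -4*0 = 0)
w = -10 (w = 2*(-4) - 2 = -8 - 2 = -10)
n(S) = 111 + 10000*S (n(S) = (-10)⁴*S + 111 = 10000*S + 111 = 111 + 10000*S)
n(201) - d(83) = (111 + 10000*201) - 1*0 = (111 + 2010000) + 0 = 2010111 + 0 = 2010111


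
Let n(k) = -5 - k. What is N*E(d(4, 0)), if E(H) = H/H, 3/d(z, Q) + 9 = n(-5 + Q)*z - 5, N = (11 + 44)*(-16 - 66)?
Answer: -4510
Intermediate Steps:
N = -4510 (N = 55*(-82) = -4510)
d(z, Q) = 3/(-14 - Q*z) (d(z, Q) = 3/(-9 + ((-5 - (-5 + Q))*z - 5)) = 3/(-9 + ((-5 + (5 - Q))*z - 5)) = 3/(-9 + ((-Q)*z - 5)) = 3/(-9 + (-Q*z - 5)) = 3/(-9 + (-5 - Q*z)) = 3/(-14 - Q*z))
E(H) = 1
N*E(d(4, 0)) = -4510*1 = -4510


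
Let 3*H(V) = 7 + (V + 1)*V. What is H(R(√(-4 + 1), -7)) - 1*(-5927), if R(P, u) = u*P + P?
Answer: 17680/3 - 2*I*√3 ≈ 5893.3 - 3.4641*I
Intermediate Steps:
R(P, u) = P + P*u (R(P, u) = P*u + P = P + P*u)
H(V) = 7/3 + V*(1 + V)/3 (H(V) = (7 + (V + 1)*V)/3 = (7 + (1 + V)*V)/3 = (7 + V*(1 + V))/3 = 7/3 + V*(1 + V)/3)
H(R(√(-4 + 1), -7)) - 1*(-5927) = (7/3 + (√(-4 + 1)*(1 - 7))/3 + (√(-4 + 1)*(1 - 7))²/3) - 1*(-5927) = (7/3 + (√(-3)*(-6))/3 + (√(-3)*(-6))²/3) + 5927 = (7/3 + ((I*√3)*(-6))/3 + ((I*√3)*(-6))²/3) + 5927 = (7/3 + (-6*I*√3)/3 + (-6*I*√3)²/3) + 5927 = (7/3 - 2*I*√3 + (⅓)*(-108)) + 5927 = (7/3 - 2*I*√3 - 36) + 5927 = (-101/3 - 2*I*√3) + 5927 = 17680/3 - 2*I*√3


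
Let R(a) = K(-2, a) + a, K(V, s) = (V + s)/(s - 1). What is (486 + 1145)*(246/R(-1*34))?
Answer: -7021455/577 ≈ -12169.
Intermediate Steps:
K(V, s) = (V + s)/(-1 + s)
R(a) = a + (-2 + a)/(-1 + a) (R(a) = (-2 + a)/(-1 + a) + a = a + (-2 + a)/(-1 + a))
(486 + 1145)*(246/R(-1*34)) = (486 + 1145)*(246/(((-2 + (-1*34)**2)/(-1 - 1*34)))) = 1631*(246/(((-2 + (-34)**2)/(-1 - 34)))) = 1631*(246/(((-2 + 1156)/(-35)))) = 1631*(246/((-1/35*1154))) = 1631*(246/(-1154/35)) = 1631*(246*(-35/1154)) = 1631*(-4305/577) = -7021455/577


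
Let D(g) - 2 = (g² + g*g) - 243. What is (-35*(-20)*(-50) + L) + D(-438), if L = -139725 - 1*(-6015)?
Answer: 214737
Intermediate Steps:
L = -133710 (L = -139725 + 6015 = -133710)
D(g) = -241 + 2*g² (D(g) = 2 + ((g² + g*g) - 243) = 2 + ((g² + g²) - 243) = 2 + (2*g² - 243) = 2 + (-243 + 2*g²) = -241 + 2*g²)
(-35*(-20)*(-50) + L) + D(-438) = (-35*(-20)*(-50) - 133710) + (-241 + 2*(-438)²) = (700*(-50) - 133710) + (-241 + 2*191844) = (-35000 - 133710) + (-241 + 383688) = -168710 + 383447 = 214737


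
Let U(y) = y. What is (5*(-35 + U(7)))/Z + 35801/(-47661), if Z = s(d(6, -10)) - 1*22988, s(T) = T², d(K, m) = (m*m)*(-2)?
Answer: -153929788/202702233 ≈ -0.75939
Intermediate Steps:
d(K, m) = -2*m² (d(K, m) = m²*(-2) = -2*m²)
Z = 17012 (Z = (-2*(-10)²)² - 1*22988 = (-2*100)² - 22988 = (-200)² - 22988 = 40000 - 22988 = 17012)
(5*(-35 + U(7)))/Z + 35801/(-47661) = (5*(-35 + 7))/17012 + 35801/(-47661) = (5*(-28))*(1/17012) + 35801*(-1/47661) = -140*1/17012 - 35801/47661 = -35/4253 - 35801/47661 = -153929788/202702233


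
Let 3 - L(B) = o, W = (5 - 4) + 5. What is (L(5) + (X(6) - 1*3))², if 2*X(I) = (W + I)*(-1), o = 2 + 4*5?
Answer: 784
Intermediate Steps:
W = 6 (W = 1 + 5 = 6)
o = 22 (o = 2 + 20 = 22)
L(B) = -19 (L(B) = 3 - 1*22 = 3 - 22 = -19)
X(I) = -3 - I/2 (X(I) = ((6 + I)*(-1))/2 = (-6 - I)/2 = -3 - I/2)
(L(5) + (X(6) - 1*3))² = (-19 + ((-3 - ½*6) - 1*3))² = (-19 + ((-3 - 3) - 3))² = (-19 + (-6 - 3))² = (-19 - 9)² = (-28)² = 784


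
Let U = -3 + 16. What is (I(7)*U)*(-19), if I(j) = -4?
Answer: 988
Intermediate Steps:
U = 13
(I(7)*U)*(-19) = -4*13*(-19) = -52*(-19) = 988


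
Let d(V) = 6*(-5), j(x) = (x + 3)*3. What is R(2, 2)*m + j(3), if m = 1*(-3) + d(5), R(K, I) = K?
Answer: -48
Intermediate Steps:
j(x) = 9 + 3*x (j(x) = (3 + x)*3 = 9 + 3*x)
d(V) = -30
m = -33 (m = 1*(-3) - 30 = -3 - 30 = -33)
R(2, 2)*m + j(3) = 2*(-33) + (9 + 3*3) = -66 + (9 + 9) = -66 + 18 = -48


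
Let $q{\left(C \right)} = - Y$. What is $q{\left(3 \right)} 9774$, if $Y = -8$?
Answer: $78192$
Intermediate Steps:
$q{\left(C \right)} = 8$ ($q{\left(C \right)} = \left(-1\right) \left(-8\right) = 8$)
$q{\left(3 \right)} 9774 = 8 \cdot 9774 = 78192$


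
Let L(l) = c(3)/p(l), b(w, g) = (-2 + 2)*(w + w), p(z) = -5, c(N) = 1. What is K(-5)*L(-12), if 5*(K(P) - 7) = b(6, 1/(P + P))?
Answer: -7/5 ≈ -1.4000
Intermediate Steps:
b(w, g) = 0 (b(w, g) = 0*(2*w) = 0)
L(l) = -1/5 (L(l) = 1/(-5) = 1*(-1/5) = -1/5)
K(P) = 7 (K(P) = 7 + (1/5)*0 = 7 + 0 = 7)
K(-5)*L(-12) = 7*(-1/5) = -7/5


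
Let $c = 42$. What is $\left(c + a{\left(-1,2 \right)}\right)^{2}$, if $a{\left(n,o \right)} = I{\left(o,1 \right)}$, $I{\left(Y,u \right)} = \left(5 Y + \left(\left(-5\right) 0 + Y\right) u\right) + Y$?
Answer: $3136$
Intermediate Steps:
$I{\left(Y,u \right)} = 6 Y + Y u$ ($I{\left(Y,u \right)} = \left(5 Y + \left(0 + Y\right) u\right) + Y = \left(5 Y + Y u\right) + Y = 6 Y + Y u$)
$a{\left(n,o \right)} = 7 o$ ($a{\left(n,o \right)} = o \left(6 + 1\right) = o 7 = 7 o$)
$\left(c + a{\left(-1,2 \right)}\right)^{2} = \left(42 + 7 \cdot 2\right)^{2} = \left(42 + 14\right)^{2} = 56^{2} = 3136$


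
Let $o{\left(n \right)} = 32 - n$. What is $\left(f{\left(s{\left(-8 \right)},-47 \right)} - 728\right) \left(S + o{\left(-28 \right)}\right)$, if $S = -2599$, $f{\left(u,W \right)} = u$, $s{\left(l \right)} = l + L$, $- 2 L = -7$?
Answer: $\frac{3719635}{2} \approx 1.8598 \cdot 10^{6}$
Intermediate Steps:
$L = \frac{7}{2}$ ($L = \left(- \frac{1}{2}\right) \left(-7\right) = \frac{7}{2} \approx 3.5$)
$s{\left(l \right)} = \frac{7}{2} + l$ ($s{\left(l \right)} = l + \frac{7}{2} = \frac{7}{2} + l$)
$\left(f{\left(s{\left(-8 \right)},-47 \right)} - 728\right) \left(S + o{\left(-28 \right)}\right) = \left(\left(\frac{7}{2} - 8\right) - 728\right) \left(-2599 + \left(32 - -28\right)\right) = \left(- \frac{9}{2} - 728\right) \left(-2599 + \left(32 + 28\right)\right) = - \frac{1465 \left(-2599 + 60\right)}{2} = \left(- \frac{1465}{2}\right) \left(-2539\right) = \frac{3719635}{2}$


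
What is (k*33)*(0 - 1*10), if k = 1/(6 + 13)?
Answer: -330/19 ≈ -17.368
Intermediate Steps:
k = 1/19 ≈ 0.052632
(k*33)*(0 - 1*10) = ((1/19)*33)*(0 - 1*10) = 33*(0 - 10)/19 = (33/19)*(-10) = -330/19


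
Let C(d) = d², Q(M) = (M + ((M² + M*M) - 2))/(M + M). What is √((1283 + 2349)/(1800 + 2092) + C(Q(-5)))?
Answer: √1838850321/9730 ≈ 4.4072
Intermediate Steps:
Q(M) = (-2 + M + 2*M²)/(2*M) (Q(M) = (M + ((M² + M²) - 2))/((2*M)) = (M + (2*M² - 2))*(1/(2*M)) = (M + (-2 + 2*M²))*(1/(2*M)) = (-2 + M + 2*M²)*(1/(2*M)) = (-2 + M + 2*M²)/(2*M))
√((1283 + 2349)/(1800 + 2092) + C(Q(-5))) = √((1283 + 2349)/(1800 + 2092) + (½ - 5 - 1/(-5))²) = √(3632/3892 + (½ - 5 - 1*(-⅕))²) = √(3632*(1/3892) + (½ - 5 + ⅕)²) = √(908/973 + (-43/10)²) = √(908/973 + 1849/100) = √(1889877/97300) = √1838850321/9730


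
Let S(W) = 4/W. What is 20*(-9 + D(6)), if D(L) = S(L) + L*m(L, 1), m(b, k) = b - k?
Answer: 1300/3 ≈ 433.33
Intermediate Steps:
D(L) = 4/L + L*(-1 + L) (D(L) = 4/L + L*(L - 1*1) = 4/L + L*(L - 1) = 4/L + L*(-1 + L))
20*(-9 + D(6)) = 20*(-9 + (6**2 - 1*6 + 4/6)) = 20*(-9 + (36 - 6 + 4*(1/6))) = 20*(-9 + (36 - 6 + 2/3)) = 20*(-9 + 92/3) = 20*(65/3) = 1300/3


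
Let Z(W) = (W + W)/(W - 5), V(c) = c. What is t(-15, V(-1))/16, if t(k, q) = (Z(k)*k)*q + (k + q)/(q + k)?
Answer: 47/32 ≈ 1.4688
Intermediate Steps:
Z(W) = 2*W/(-5 + W) (Z(W) = (2*W)/(-5 + W) = 2*W/(-5 + W))
t(k, q) = 1 + 2*q*k²/(-5 + k) (t(k, q) = ((2*k/(-5 + k))*k)*q + (k + q)/(q + k) = (2*k²/(-5 + k))*q + (k + q)/(k + q) = 2*q*k²/(-5 + k) + 1 = 1 + 2*q*k²/(-5 + k))
t(-15, V(-1))/16 = ((-5 - 15 + 2*(-1)*(-15)²)/(-5 - 15))/16 = ((-5 - 15 + 2*(-1)*225)/(-20))*(1/16) = -(-5 - 15 - 450)/20*(1/16) = -1/20*(-470)*(1/16) = (47/2)*(1/16) = 47/32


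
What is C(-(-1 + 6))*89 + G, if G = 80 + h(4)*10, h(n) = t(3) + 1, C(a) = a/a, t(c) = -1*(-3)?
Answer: 209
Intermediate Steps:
t(c) = 3
C(a) = 1
h(n) = 4 (h(n) = 3 + 1 = 4)
G = 120 (G = 80 + 4*10 = 80 + 40 = 120)
C(-(-1 + 6))*89 + G = 1*89 + 120 = 89 + 120 = 209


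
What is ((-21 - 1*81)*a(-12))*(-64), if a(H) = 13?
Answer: 84864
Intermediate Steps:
((-21 - 1*81)*a(-12))*(-64) = ((-21 - 1*81)*13)*(-64) = ((-21 - 81)*13)*(-64) = -102*13*(-64) = -1326*(-64) = 84864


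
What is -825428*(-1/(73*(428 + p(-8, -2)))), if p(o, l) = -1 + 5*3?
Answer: 412714/16133 ≈ 25.582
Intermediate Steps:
p(o, l) = 14 (p(o, l) = -1 + 15 = 14)
-825428*(-1/(73*(428 + p(-8, -2)))) = -825428*(-1/(73*(428 + 14))) = -825428/(442*(-73)) = -825428/(-32266) = -825428*(-1/32266) = 412714/16133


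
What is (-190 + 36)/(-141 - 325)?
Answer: 77/233 ≈ 0.33047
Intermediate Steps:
(-190 + 36)/(-141 - 325) = -154/(-466) = -154*(-1/466) = 77/233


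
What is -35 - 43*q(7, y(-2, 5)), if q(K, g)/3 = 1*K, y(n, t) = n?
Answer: -938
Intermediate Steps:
q(K, g) = 3*K (q(K, g) = 3*(1*K) = 3*K)
-35 - 43*q(7, y(-2, 5)) = -35 - 129*7 = -35 - 43*21 = -35 - 903 = -938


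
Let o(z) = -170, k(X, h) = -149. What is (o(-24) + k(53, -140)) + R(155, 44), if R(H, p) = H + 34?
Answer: -130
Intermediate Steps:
R(H, p) = 34 + H
(o(-24) + k(53, -140)) + R(155, 44) = (-170 - 149) + (34 + 155) = -319 + 189 = -130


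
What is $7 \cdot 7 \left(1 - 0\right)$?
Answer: $49$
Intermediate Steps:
$7 \cdot 7 \left(1 - 0\right) = 49 \left(1 + 0\right) = 49 \cdot 1 = 49$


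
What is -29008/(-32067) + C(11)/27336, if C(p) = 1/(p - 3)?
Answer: 302082551/333936576 ≈ 0.90461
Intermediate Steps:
C(p) = 1/(-3 + p)
-29008/(-32067) + C(11)/27336 = -29008/(-32067) + 1/((-3 + 11)*27336) = -29008*(-1/32067) + (1/27336)/8 = 4144/4581 + (1/8)*(1/27336) = 4144/4581 + 1/218688 = 302082551/333936576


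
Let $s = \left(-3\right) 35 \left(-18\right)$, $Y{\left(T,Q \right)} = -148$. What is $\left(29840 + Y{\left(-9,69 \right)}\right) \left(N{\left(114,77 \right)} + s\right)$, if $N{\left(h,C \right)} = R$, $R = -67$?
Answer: $54128516$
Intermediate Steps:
$N{\left(h,C \right)} = -67$
$s = 1890$ ($s = \left(-105\right) \left(-18\right) = 1890$)
$\left(29840 + Y{\left(-9,69 \right)}\right) \left(N{\left(114,77 \right)} + s\right) = \left(29840 - 148\right) \left(-67 + 1890\right) = 29692 \cdot 1823 = 54128516$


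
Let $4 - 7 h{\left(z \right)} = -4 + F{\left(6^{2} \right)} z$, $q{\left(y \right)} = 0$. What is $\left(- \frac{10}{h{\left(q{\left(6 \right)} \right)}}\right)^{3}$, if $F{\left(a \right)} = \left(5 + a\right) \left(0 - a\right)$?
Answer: $- \frac{42875}{64} \approx -669.92$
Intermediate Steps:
$F{\left(a \right)} = - a \left(5 + a\right)$ ($F{\left(a \right)} = \left(5 + a\right) \left(- a\right) = - a \left(5 + a\right)$)
$h{\left(z \right)} = \frac{8}{7} + \frac{1476 z}{7}$ ($h{\left(z \right)} = \frac{4}{7} - \frac{-4 + - 6^{2} \left(5 + 6^{2}\right) z}{7} = \frac{4}{7} - \frac{-4 + \left(-1\right) 36 \left(5 + 36\right) z}{7} = \frac{4}{7} - \frac{-4 + \left(-1\right) 36 \cdot 41 z}{7} = \frac{4}{7} - \frac{-4 - 1476 z}{7} = \frac{4}{7} + \left(\frac{4}{7} + \frac{1476 z}{7}\right) = \frac{8}{7} + \frac{1476 z}{7}$)
$\left(- \frac{10}{h{\left(q{\left(6 \right)} \right)}}\right)^{3} = \left(- \frac{10}{\frac{8}{7} + \frac{1476}{7} \cdot 0}\right)^{3} = \left(- \frac{10}{\frac{8}{7} + 0}\right)^{3} = \left(- \frac{10}{\frac{8}{7}}\right)^{3} = \left(\left(-10\right) \frac{7}{8}\right)^{3} = \left(- \frac{35}{4}\right)^{3} = - \frac{42875}{64}$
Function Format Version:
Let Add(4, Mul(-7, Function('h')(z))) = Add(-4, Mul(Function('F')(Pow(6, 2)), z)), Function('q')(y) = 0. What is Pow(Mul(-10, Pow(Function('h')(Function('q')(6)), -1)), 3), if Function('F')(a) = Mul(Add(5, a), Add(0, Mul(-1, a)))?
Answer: Rational(-42875, 64) ≈ -669.92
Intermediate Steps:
Function('F')(a) = Mul(-1, a, Add(5, a)) (Function('F')(a) = Mul(Add(5, a), Mul(-1, a)) = Mul(-1, a, Add(5, a)))
Function('h')(z) = Add(Rational(8, 7), Mul(Rational(1476, 7), z)) (Function('h')(z) = Add(Rational(4, 7), Mul(Rational(-1, 7), Add(-4, Mul(Mul(-1, Pow(6, 2), Add(5, Pow(6, 2))), z)))) = Add(Rational(4, 7), Mul(Rational(-1, 7), Add(-4, Mul(Mul(-1, 36, Add(5, 36)), z)))) = Add(Rational(4, 7), Mul(Rational(-1, 7), Add(-4, Mul(Mul(-1, 36, 41), z)))) = Add(Rational(4, 7), Mul(Rational(-1, 7), Add(-4, Mul(-1476, z)))) = Add(Rational(4, 7), Add(Rational(4, 7), Mul(Rational(1476, 7), z))) = Add(Rational(8, 7), Mul(Rational(1476, 7), z)))
Pow(Mul(-10, Pow(Function('h')(Function('q')(6)), -1)), 3) = Pow(Mul(-10, Pow(Add(Rational(8, 7), Mul(Rational(1476, 7), 0)), -1)), 3) = Pow(Mul(-10, Pow(Add(Rational(8, 7), 0), -1)), 3) = Pow(Mul(-10, Pow(Rational(8, 7), -1)), 3) = Pow(Mul(-10, Rational(7, 8)), 3) = Pow(Rational(-35, 4), 3) = Rational(-42875, 64)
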